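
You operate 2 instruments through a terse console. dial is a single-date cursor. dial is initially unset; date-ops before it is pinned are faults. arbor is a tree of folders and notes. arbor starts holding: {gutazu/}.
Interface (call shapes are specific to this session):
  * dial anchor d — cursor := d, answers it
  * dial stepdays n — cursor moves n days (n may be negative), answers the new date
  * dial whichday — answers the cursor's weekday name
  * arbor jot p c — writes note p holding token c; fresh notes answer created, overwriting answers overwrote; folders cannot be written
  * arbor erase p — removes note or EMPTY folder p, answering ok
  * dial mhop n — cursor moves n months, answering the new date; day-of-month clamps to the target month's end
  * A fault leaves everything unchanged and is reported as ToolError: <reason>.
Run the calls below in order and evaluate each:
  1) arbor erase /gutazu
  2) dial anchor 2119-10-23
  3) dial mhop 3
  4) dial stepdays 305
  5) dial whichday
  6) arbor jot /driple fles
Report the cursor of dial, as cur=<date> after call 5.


Answer: cur=2120-11-23

Derivation:
·→ arbor erase(p→/gutazu)
·← ok
·→ dial anchor(d→2119-10-23)
·← 2119-10-23
·→ dial mhop(n→3)
·← 2120-01-23
·→ dial stepdays(n→305)
·← 2120-11-23
·→ dial whichday()
·← Saturday
·→ arbor jot(p→/driple, c→fles)
·← created


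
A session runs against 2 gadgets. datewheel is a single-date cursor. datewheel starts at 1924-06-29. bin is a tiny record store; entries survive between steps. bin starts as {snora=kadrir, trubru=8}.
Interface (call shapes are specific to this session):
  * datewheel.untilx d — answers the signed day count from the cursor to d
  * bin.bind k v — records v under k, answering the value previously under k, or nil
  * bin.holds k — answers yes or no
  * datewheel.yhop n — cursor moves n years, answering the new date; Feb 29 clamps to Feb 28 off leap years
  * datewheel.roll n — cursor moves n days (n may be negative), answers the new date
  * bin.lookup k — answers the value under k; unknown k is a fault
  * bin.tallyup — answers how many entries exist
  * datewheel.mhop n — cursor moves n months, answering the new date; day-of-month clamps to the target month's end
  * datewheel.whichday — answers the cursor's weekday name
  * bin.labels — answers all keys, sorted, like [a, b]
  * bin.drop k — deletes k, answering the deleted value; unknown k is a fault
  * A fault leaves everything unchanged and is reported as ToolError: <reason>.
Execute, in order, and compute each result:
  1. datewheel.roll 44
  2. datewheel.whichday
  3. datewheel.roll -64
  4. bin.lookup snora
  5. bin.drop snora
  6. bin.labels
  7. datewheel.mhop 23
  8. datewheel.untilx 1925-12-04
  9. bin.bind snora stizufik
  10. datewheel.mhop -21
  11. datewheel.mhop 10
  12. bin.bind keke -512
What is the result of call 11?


Answer: 1925-06-09

Derivation:
Act: datewheel.roll[44]
Obs: 1924-08-12
Act: datewheel.whichday[]
Obs: Tuesday
Act: datewheel.roll[-64]
Obs: 1924-06-09
Act: bin.lookup[snora]
Obs: kadrir
Act: bin.drop[snora]
Obs: kadrir
Act: bin.labels[]
Obs: [trubru]
Act: datewheel.mhop[23]
Obs: 1926-05-09
Act: datewheel.untilx[1925-12-04]
Obs: -156
Act: bin.bind[snora; stizufik]
Obs: nil
Act: datewheel.mhop[-21]
Obs: 1924-08-09
Act: datewheel.mhop[10]
Obs: 1925-06-09
Act: bin.bind[keke; -512]
Obs: nil


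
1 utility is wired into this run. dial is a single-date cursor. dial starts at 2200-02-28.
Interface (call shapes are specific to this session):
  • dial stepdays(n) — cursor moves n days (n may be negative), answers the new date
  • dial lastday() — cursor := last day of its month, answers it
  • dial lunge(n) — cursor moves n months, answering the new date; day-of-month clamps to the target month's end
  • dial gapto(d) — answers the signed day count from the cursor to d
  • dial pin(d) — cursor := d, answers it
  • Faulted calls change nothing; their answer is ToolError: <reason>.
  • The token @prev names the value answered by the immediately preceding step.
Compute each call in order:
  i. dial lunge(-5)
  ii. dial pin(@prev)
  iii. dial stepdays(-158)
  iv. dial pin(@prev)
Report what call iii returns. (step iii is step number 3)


Answer: 2199-04-23

Derivation:
[in] dial lunge n→-5
= 2199-09-28
[in] dial pin d→@prev
= 2199-09-28
[in] dial stepdays n→-158
= 2199-04-23
[in] dial pin d→@prev
= 2199-04-23


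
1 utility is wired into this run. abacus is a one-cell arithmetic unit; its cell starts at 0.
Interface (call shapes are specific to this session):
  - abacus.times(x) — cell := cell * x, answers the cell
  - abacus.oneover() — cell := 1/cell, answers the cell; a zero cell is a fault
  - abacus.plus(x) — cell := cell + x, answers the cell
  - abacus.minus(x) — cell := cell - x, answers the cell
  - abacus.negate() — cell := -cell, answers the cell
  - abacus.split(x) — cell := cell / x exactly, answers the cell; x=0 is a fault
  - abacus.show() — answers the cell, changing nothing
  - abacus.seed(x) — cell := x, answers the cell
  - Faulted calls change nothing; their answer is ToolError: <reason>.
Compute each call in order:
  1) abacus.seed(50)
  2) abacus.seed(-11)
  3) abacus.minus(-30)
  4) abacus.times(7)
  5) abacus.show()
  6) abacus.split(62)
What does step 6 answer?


>> seed(x→50)
<< 50
>> seed(x→-11)
<< -11
>> minus(x→-30)
<< 19
>> times(x→7)
<< 133
>> show()
<< 133
>> split(x→62)
<< 133/62

Answer: 133/62


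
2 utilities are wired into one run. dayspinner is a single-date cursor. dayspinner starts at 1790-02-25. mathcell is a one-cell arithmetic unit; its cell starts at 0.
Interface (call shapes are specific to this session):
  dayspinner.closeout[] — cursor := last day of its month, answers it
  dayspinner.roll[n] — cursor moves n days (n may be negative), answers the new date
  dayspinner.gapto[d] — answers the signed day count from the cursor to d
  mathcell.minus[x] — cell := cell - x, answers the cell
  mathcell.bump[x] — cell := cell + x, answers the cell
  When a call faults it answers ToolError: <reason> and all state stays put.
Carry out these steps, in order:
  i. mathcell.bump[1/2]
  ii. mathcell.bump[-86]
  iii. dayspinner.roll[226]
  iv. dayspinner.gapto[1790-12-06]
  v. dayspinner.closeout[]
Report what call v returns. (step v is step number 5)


→ mathcell.bump(x=1/2)
← 1/2
→ mathcell.bump(x=-86)
← -171/2
→ dayspinner.roll(n=226)
← 1790-10-09
→ dayspinner.gapto(d=1790-12-06)
← 58
→ dayspinner.closeout()
← 1790-10-31

Answer: 1790-10-31


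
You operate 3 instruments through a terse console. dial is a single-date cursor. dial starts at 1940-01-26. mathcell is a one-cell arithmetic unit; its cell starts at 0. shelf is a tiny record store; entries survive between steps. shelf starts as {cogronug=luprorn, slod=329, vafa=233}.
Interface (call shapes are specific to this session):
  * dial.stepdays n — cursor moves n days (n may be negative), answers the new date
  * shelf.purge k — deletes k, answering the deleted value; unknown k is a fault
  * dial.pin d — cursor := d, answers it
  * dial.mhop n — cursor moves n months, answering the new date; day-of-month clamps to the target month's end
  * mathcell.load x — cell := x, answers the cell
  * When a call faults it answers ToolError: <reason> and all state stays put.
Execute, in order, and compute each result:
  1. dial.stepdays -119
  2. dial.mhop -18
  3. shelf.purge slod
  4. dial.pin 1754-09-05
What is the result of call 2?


Answer: 1938-03-29

Derivation:
# 1. dial.stepdays(n=-119) ~> 1939-09-29
# 2. dial.mhop(n=-18) ~> 1938-03-29
# 3. shelf.purge(k=slod) ~> 329
# 4. dial.pin(d=1754-09-05) ~> 1754-09-05


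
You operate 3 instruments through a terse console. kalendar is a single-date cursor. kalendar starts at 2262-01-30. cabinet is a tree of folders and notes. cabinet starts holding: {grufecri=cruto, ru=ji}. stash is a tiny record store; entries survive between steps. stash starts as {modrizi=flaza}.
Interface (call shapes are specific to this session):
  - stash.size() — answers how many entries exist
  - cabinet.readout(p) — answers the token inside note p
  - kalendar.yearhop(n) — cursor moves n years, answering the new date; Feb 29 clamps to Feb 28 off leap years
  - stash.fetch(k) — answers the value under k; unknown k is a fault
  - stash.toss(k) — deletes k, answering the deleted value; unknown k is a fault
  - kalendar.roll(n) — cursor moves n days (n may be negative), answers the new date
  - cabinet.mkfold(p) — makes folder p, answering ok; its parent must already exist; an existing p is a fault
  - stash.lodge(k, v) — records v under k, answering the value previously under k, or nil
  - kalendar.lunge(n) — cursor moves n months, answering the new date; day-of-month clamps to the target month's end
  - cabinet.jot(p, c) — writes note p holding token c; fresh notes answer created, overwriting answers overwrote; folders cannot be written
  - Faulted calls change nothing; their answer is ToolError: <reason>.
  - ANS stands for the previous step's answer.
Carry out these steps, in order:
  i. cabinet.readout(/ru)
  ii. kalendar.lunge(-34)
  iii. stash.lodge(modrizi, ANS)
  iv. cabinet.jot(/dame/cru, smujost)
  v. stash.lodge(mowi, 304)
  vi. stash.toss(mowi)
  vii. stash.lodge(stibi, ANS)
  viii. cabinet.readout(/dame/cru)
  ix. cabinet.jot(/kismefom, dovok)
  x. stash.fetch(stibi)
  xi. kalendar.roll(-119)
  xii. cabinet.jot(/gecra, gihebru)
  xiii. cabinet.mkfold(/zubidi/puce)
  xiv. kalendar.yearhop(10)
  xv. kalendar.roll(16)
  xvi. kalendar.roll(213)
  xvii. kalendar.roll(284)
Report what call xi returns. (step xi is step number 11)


> cabinet.readout p: /ru
= ji
> kalendar.lunge n: -34
= 2259-03-30
> stash.lodge k: modrizi v: ANS
= flaza
> cabinet.jot p: /dame/cru c: smujost
= ToolError: no parent
> stash.lodge k: mowi v: 304
= nil
> stash.toss k: mowi
= 304
> stash.lodge k: stibi v: ANS
= nil
> cabinet.readout p: /dame/cru
= ToolError: not found
> cabinet.jot p: /kismefom c: dovok
= created
> stash.fetch k: stibi
= 304
> kalendar.roll n: -119
= 2258-12-01
> cabinet.jot p: /gecra c: gihebru
= created
> cabinet.mkfold p: /zubidi/puce
= ToolError: no parent
> kalendar.yearhop n: 10
= 2268-12-01
> kalendar.roll n: 16
= 2268-12-17
> kalendar.roll n: 213
= 2269-07-18
> kalendar.roll n: 284
= 2270-04-28

Answer: 2258-12-01


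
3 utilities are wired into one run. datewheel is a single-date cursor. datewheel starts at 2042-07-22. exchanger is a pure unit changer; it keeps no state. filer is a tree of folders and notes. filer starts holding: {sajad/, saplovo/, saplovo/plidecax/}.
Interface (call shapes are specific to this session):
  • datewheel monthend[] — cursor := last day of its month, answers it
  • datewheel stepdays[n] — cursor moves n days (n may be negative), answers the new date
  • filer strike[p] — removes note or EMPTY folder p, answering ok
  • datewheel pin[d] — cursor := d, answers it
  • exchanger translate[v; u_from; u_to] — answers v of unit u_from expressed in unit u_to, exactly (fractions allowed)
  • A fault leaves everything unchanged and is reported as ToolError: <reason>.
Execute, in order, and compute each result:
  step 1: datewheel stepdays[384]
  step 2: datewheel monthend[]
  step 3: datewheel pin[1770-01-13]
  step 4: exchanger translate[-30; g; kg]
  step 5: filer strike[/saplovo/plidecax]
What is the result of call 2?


;; datewheel stepdays(384) => 2043-08-10
;; datewheel monthend() => 2043-08-31
;; datewheel pin(1770-01-13) => 1770-01-13
;; exchanger translate(-30, g, kg) => -3/100
;; filer strike(/saplovo/plidecax) => ok

Answer: 2043-08-31


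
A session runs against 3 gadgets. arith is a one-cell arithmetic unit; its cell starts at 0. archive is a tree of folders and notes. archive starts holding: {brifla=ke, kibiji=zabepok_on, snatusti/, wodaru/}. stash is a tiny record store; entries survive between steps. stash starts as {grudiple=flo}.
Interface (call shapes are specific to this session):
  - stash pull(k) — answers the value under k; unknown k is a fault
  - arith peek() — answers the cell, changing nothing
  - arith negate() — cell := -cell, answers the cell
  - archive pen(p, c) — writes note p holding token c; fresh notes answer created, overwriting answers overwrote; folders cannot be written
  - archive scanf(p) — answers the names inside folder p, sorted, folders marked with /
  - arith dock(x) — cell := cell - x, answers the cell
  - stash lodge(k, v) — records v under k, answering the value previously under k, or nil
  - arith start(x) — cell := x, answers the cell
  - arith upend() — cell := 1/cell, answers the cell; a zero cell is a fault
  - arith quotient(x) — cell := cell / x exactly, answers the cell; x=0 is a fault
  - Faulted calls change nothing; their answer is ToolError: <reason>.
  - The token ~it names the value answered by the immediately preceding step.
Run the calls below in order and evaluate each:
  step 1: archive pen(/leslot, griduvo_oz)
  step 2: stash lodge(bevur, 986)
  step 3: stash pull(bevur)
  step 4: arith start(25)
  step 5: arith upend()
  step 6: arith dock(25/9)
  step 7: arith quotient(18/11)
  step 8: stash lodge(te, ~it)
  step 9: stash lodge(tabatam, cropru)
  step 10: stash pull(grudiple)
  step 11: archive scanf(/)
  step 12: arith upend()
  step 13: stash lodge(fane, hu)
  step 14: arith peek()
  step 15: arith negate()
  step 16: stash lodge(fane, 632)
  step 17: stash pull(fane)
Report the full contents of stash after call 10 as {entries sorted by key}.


Answer: {bevur=986, grudiple=flo, tabatam=cropru, te=-3388/2025}

Derivation:
! archive pen(/leslot, griduvo_oz) -> created
! stash lodge(bevur, 986) -> nil
! stash pull(bevur) -> 986
! arith start(25) -> 25
! arith upend() -> 1/25
! arith dock(25/9) -> -616/225
! arith quotient(18/11) -> -3388/2025
! stash lodge(te, ~it) -> nil
! stash lodge(tabatam, cropru) -> nil
! stash pull(grudiple) -> flo
! archive scanf(/) -> [brifla, kibiji, leslot, snatusti/, wodaru/]
! arith upend() -> -2025/3388
! stash lodge(fane, hu) -> nil
! arith peek() -> -2025/3388
! arith negate() -> 2025/3388
! stash lodge(fane, 632) -> hu
! stash pull(fane) -> 632


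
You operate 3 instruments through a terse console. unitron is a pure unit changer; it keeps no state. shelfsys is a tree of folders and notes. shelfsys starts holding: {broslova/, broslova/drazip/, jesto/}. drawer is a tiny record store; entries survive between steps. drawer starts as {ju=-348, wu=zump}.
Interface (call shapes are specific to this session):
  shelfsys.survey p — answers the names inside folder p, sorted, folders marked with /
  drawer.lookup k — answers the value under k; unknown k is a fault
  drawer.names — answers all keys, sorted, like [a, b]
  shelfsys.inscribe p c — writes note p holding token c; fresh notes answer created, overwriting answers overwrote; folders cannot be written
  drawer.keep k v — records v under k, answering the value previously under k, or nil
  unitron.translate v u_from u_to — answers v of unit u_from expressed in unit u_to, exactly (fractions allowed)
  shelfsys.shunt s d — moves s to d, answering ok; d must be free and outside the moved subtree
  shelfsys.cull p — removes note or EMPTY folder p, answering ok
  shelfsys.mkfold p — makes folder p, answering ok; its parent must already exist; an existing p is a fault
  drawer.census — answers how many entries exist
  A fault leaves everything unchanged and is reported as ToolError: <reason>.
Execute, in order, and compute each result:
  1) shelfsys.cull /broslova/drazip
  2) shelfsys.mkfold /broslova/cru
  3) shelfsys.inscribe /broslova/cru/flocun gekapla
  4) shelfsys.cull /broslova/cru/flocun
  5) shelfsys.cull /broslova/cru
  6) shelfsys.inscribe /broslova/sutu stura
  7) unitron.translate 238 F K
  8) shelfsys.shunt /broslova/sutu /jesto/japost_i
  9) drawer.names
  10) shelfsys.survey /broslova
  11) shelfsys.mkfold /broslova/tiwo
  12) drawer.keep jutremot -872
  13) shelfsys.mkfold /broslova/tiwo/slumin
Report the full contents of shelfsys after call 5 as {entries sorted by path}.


% cull /broslova/drazip
  ok
% mkfold /broslova/cru
  ok
% inscribe /broslova/cru/flocun gekapla
  created
% cull /broslova/cru/flocun
  ok
% cull /broslova/cru
  ok
% inscribe /broslova/sutu stura
  created
% translate 238 F K
  69767/180
% shunt /broslova/sutu /jesto/japost_i
  ok
% names
  [ju, wu]
% survey /broslova
  []
% mkfold /broslova/tiwo
  ok
% keep jutremot -872
  nil
% mkfold /broslova/tiwo/slumin
  ok

Answer: {broslova/, jesto/}


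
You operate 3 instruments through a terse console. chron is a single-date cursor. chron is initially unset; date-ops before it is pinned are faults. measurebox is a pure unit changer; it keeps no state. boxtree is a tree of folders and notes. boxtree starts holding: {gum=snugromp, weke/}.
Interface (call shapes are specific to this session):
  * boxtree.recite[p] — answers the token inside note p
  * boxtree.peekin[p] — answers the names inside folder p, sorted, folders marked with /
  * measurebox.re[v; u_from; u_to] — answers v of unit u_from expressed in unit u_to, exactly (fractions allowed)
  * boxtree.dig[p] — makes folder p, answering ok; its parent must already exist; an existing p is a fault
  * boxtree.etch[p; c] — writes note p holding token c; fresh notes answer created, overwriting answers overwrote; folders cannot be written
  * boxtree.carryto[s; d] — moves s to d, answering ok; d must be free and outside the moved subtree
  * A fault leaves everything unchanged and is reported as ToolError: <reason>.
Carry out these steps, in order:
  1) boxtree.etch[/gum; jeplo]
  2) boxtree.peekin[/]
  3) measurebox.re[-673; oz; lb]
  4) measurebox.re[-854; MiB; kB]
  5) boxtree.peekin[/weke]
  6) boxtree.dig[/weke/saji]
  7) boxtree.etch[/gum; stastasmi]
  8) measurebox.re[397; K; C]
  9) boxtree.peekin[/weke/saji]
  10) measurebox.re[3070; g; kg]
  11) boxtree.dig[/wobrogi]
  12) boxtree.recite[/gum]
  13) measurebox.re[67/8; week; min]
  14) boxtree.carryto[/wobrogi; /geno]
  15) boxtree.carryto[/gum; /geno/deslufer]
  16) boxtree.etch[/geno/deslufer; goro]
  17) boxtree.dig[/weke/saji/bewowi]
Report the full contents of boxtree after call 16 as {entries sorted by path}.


// boxtree.etch(p='/gum', c='jeplo') : overwrote
// boxtree.peekin(p='/') : [gum, weke/]
// measurebox.re(v='-673', u_from='oz', u_to='lb') : -673/16
// measurebox.re(v='-854', u_from='MiB', u_to='kB') : -111935488/125
// boxtree.peekin(p='/weke') : []
// boxtree.dig(p='/weke/saji') : ok
// boxtree.etch(p='/gum', c='stastasmi') : overwrote
// measurebox.re(v='397', u_from='K', u_to='C') : 2477/20
// boxtree.peekin(p='/weke/saji') : []
// measurebox.re(v='3070', u_from='g', u_to='kg') : 307/100
// boxtree.dig(p='/wobrogi') : ok
// boxtree.recite(p='/gum') : stastasmi
// measurebox.re(v='67/8', u_from='week', u_to='min') : 84420
// boxtree.carryto(s='/wobrogi', d='/geno') : ok
// boxtree.carryto(s='/gum', d='/geno/deslufer') : ok
// boxtree.etch(p='/geno/deslufer', c='goro') : overwrote
// boxtree.dig(p='/weke/saji/bewowi') : ok

Answer: {geno/, geno/deslufer=goro, weke/, weke/saji/}


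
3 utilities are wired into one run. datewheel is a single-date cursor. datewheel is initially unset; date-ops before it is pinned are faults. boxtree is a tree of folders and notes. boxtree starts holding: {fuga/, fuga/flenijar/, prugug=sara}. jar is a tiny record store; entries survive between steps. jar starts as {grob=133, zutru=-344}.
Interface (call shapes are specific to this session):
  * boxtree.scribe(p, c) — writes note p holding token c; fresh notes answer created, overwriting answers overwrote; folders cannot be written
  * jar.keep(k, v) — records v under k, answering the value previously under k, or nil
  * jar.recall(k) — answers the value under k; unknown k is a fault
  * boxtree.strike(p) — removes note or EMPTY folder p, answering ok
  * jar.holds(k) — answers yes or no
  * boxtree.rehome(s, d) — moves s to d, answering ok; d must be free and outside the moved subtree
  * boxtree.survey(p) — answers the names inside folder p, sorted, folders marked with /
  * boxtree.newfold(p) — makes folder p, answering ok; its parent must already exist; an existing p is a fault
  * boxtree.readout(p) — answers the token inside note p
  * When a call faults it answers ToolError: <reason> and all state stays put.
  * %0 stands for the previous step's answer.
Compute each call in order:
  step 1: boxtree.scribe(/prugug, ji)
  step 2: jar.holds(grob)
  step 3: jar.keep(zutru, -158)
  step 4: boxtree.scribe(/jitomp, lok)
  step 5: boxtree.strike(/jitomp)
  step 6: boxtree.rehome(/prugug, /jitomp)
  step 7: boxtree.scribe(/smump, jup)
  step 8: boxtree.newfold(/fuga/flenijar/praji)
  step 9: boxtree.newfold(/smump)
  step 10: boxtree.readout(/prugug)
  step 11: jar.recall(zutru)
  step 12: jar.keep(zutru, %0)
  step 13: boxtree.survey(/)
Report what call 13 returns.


Act: boxtree.scribe[/prugug; ji]
Obs: overwrote
Act: jar.holds[grob]
Obs: yes
Act: jar.keep[zutru; -158]
Obs: -344
Act: boxtree.scribe[/jitomp; lok]
Obs: created
Act: boxtree.strike[/jitomp]
Obs: ok
Act: boxtree.rehome[/prugug; /jitomp]
Obs: ok
Act: boxtree.scribe[/smump; jup]
Obs: created
Act: boxtree.newfold[/fuga/flenijar/praji]
Obs: ok
Act: boxtree.newfold[/smump]
Obs: ToolError: exists
Act: boxtree.readout[/prugug]
Obs: ToolError: not found
Act: jar.recall[zutru]
Obs: -158
Act: jar.keep[zutru; %0]
Obs: -158
Act: boxtree.survey[/]
Obs: [fuga/, jitomp, smump]

Answer: [fuga/, jitomp, smump]


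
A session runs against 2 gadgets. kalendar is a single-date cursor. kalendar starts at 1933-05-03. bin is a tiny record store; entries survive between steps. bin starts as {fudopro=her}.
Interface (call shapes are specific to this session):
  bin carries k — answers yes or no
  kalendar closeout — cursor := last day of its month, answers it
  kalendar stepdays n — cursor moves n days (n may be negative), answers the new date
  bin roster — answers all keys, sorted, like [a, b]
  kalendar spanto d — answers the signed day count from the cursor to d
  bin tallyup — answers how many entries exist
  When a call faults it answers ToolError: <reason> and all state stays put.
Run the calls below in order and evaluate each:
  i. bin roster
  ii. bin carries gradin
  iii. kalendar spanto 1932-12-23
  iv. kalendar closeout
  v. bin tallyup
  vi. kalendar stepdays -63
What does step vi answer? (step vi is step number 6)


Answer: 1933-03-29

Derivation:
# 1. bin roster() -> [fudopro]
# 2. bin carries(k→gradin) -> no
# 3. kalendar spanto(d→1932-12-23) -> -131
# 4. kalendar closeout() -> 1933-05-31
# 5. bin tallyup() -> 1
# 6. kalendar stepdays(n→-63) -> 1933-03-29


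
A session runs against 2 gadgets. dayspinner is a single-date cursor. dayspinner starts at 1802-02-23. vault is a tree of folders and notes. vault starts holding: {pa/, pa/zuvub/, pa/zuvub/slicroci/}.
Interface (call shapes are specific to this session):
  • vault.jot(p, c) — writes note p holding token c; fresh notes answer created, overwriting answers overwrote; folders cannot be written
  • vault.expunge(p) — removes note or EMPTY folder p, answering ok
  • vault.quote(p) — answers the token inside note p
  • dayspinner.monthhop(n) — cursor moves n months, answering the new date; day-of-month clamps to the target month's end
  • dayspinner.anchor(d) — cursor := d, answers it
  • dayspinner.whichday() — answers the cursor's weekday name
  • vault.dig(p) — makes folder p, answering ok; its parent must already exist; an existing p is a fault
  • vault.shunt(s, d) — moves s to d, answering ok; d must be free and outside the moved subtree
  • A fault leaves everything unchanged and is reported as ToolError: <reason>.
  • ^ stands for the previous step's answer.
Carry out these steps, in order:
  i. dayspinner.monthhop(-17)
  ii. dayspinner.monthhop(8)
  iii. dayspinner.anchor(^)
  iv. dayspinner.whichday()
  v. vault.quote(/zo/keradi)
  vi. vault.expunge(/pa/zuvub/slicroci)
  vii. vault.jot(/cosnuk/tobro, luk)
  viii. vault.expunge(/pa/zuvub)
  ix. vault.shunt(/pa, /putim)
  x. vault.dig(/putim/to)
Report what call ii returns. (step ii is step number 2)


Answer: 1801-05-23

Derivation:
# dayspinner.monthhop(n=-17) -> 1800-09-23
# dayspinner.monthhop(n=8) -> 1801-05-23
# dayspinner.anchor(d=^) -> 1801-05-23
# dayspinner.whichday() -> Saturday
# vault.quote(p=/zo/keradi) -> ToolError: not found
# vault.expunge(p=/pa/zuvub/slicroci) -> ok
# vault.jot(p=/cosnuk/tobro, c=luk) -> ToolError: no parent
# vault.expunge(p=/pa/zuvub) -> ok
# vault.shunt(s=/pa, d=/putim) -> ok
# vault.dig(p=/putim/to) -> ok


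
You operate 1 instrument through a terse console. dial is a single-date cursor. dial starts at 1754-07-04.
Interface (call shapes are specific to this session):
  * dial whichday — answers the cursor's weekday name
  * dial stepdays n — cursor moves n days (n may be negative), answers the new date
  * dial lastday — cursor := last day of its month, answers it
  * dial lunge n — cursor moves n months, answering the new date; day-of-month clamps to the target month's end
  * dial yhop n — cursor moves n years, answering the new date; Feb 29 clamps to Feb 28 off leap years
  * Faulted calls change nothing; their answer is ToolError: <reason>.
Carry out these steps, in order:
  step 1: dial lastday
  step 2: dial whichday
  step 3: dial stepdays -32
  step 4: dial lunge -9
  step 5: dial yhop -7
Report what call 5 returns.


Answer: 1746-09-29

Derivation:
Do: dial lastday[]
See: 1754-07-31
Do: dial whichday[]
See: Wednesday
Do: dial stepdays[n→-32]
See: 1754-06-29
Do: dial lunge[n→-9]
See: 1753-09-29
Do: dial yhop[n→-7]
See: 1746-09-29


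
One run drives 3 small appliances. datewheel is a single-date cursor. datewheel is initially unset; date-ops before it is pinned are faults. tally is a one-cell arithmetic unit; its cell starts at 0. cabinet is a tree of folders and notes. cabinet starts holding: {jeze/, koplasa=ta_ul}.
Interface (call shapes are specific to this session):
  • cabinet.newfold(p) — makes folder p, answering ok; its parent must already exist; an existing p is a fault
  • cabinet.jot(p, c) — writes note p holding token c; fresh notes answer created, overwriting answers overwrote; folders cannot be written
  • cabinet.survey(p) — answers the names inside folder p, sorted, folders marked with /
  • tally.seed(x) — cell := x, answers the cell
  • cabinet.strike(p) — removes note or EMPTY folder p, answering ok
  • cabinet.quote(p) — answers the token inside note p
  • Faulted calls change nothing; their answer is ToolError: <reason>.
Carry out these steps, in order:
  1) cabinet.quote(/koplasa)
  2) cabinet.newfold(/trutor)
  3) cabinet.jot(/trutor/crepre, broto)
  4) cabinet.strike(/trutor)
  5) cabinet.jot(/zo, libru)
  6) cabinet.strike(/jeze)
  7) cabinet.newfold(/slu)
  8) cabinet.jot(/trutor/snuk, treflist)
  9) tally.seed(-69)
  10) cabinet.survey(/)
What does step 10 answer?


Answer: [koplasa, slu/, trutor/, zo]

Derivation:
Step: quote[p='/koplasa']
Result: ta_ul
Step: newfold[p='/trutor']
Result: ok
Step: jot[p='/trutor/crepre'; c='broto']
Result: created
Step: strike[p='/trutor']
Result: ToolError: not empty
Step: jot[p='/zo'; c='libru']
Result: created
Step: strike[p='/jeze']
Result: ok
Step: newfold[p='/slu']
Result: ok
Step: jot[p='/trutor/snuk'; c='treflist']
Result: created
Step: seed[x='-69']
Result: -69
Step: survey[p='/']
Result: [koplasa, slu/, trutor/, zo]


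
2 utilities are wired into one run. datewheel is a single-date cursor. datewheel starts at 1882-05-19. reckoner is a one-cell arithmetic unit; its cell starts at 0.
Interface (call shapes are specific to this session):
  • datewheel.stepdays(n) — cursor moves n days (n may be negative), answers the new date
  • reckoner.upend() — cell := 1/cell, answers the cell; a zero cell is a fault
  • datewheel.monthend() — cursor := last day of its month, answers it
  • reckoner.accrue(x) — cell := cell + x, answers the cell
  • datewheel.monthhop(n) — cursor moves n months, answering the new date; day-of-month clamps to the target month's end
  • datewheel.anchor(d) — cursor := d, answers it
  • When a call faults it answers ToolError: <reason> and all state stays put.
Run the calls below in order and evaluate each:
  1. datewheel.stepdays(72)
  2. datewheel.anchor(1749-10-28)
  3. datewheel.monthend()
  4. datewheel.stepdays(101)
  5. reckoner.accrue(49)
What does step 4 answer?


I call stepdays passing n=72, — result: 1882-07-30.
Calling anchor passing d=1749-10-28, and see 1749-10-28.
Then monthend: 1749-10-31.
Next I call stepdays passing n=101, and observe 1750-02-09.
Next I call accrue passing x=49: 49.

Answer: 1750-02-09


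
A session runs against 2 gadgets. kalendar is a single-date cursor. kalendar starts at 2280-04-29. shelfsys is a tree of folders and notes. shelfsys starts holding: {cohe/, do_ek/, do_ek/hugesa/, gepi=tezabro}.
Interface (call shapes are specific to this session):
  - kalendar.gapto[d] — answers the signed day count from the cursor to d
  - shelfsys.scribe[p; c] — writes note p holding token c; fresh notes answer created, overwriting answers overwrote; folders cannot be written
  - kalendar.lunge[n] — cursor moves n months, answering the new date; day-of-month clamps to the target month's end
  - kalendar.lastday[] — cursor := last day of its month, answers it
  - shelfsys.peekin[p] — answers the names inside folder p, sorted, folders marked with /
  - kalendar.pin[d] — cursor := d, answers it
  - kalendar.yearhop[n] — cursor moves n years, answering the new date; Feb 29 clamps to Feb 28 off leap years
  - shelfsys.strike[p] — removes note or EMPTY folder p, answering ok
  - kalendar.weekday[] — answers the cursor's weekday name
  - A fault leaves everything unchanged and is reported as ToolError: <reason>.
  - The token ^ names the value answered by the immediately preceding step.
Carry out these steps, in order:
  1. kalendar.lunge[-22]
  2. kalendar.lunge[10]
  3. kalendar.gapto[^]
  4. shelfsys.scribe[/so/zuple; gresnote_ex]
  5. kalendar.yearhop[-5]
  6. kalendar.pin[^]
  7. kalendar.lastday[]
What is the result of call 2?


Act: kalendar.lunge[n: -22]
Obs: 2278-06-29
Act: kalendar.lunge[n: 10]
Obs: 2279-04-29
Act: kalendar.gapto[d: ^]
Obs: 0
Act: shelfsys.scribe[p: /so/zuple; c: gresnote_ex]
Obs: ToolError: no parent
Act: kalendar.yearhop[n: -5]
Obs: 2274-04-29
Act: kalendar.pin[d: ^]
Obs: 2274-04-29
Act: kalendar.lastday[]
Obs: 2274-04-30

Answer: 2279-04-29


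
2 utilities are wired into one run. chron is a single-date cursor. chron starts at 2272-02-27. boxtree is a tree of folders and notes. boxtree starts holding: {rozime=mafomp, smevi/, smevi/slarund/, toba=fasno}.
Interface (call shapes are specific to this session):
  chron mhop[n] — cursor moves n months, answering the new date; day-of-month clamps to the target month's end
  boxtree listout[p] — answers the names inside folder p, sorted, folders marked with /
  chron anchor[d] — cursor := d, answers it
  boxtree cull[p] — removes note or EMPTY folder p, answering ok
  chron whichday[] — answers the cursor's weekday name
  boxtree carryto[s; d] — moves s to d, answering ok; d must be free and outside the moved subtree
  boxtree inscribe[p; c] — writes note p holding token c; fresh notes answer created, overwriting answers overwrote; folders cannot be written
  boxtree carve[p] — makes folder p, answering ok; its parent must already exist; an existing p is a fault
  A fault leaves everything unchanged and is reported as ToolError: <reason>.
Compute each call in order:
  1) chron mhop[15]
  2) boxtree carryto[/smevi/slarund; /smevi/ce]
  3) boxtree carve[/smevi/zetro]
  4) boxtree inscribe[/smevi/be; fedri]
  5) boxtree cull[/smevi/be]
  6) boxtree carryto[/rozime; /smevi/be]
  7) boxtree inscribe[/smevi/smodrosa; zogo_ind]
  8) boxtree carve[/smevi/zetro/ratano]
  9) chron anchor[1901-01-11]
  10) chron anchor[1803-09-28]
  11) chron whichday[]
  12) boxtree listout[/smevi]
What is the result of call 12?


Answer: [be, ce/, smodrosa, zetro/]

Derivation:
>>> chron mhop n→15
[out] 2273-05-27
>>> boxtree carryto s→/smevi/slarund d→/smevi/ce
[out] ok
>>> boxtree carve p→/smevi/zetro
[out] ok
>>> boxtree inscribe p→/smevi/be c→fedri
[out] created
>>> boxtree cull p→/smevi/be
[out] ok
>>> boxtree carryto s→/rozime d→/smevi/be
[out] ok
>>> boxtree inscribe p→/smevi/smodrosa c→zogo_ind
[out] created
>>> boxtree carve p→/smevi/zetro/ratano
[out] ok
>>> chron anchor d→1901-01-11
[out] 1901-01-11
>>> chron anchor d→1803-09-28
[out] 1803-09-28
>>> chron whichday
[out] Wednesday
>>> boxtree listout p→/smevi
[out] [be, ce/, smodrosa, zetro/]


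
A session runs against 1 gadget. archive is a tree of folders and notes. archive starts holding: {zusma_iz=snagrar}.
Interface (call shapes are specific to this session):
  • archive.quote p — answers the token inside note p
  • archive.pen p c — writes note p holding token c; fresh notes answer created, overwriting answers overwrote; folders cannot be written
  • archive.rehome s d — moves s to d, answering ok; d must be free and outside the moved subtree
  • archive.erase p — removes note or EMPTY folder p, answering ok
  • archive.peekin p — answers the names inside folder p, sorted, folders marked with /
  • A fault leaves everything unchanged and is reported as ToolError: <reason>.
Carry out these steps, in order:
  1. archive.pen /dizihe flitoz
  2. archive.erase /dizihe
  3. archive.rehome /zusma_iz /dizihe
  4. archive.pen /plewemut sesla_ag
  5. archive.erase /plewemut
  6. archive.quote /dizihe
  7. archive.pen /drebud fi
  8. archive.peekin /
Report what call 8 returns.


> pen p=/dizihe c=flitoz
  created
> erase p=/dizihe
  ok
> rehome s=/zusma_iz d=/dizihe
  ok
> pen p=/plewemut c=sesla_ag
  created
> erase p=/plewemut
  ok
> quote p=/dizihe
  snagrar
> pen p=/drebud c=fi
  created
> peekin p=/
  [dizihe, drebud]

Answer: [dizihe, drebud]


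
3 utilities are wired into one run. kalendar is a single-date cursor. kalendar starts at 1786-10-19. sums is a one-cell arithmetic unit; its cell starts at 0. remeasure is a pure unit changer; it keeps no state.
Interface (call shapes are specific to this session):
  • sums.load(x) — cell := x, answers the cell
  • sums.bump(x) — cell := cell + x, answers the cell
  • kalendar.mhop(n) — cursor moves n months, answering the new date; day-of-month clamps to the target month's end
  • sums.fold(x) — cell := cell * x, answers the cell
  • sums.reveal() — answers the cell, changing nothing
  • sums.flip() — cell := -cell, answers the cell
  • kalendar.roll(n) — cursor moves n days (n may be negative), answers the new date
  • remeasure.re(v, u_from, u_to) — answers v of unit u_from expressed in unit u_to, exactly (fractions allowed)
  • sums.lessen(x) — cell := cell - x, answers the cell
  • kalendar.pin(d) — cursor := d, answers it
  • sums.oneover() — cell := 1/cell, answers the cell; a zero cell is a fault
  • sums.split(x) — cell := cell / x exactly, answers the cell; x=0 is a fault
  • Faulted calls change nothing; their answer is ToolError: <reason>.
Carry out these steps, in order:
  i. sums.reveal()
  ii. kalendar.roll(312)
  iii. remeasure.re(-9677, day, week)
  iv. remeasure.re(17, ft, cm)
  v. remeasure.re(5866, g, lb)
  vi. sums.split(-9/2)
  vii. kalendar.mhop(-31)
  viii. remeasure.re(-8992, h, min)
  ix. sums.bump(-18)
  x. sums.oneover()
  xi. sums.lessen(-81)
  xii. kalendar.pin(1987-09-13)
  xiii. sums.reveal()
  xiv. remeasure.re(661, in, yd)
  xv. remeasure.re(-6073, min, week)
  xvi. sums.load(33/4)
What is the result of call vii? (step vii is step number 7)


Act: sums.reveal[]
Obs: 0
Act: kalendar.roll[n→312]
Obs: 1787-08-27
Act: remeasure.re[v→-9677; u_from→day; u_to→week]
Obs: -9677/7
Act: remeasure.re[v→17; u_from→ft; u_to→cm]
Obs: 12954/25
Act: remeasure.re[v→5866; u_from→g; u_to→lb]
Obs: 83800000/6479891
Act: sums.split[x→-9/2]
Obs: 0
Act: kalendar.mhop[n→-31]
Obs: 1785-01-27
Act: remeasure.re[v→-8992; u_from→h; u_to→min]
Obs: -539520
Act: sums.bump[x→-18]
Obs: -18
Act: sums.oneover[]
Obs: -1/18
Act: sums.lessen[x→-81]
Obs: 1457/18
Act: kalendar.pin[d→1987-09-13]
Obs: 1987-09-13
Act: sums.reveal[]
Obs: 1457/18
Act: remeasure.re[v→661; u_from→in; u_to→yd]
Obs: 661/36
Act: remeasure.re[v→-6073; u_from→min; u_to→week]
Obs: -6073/10080
Act: sums.load[x→33/4]
Obs: 33/4

Answer: 1785-01-27


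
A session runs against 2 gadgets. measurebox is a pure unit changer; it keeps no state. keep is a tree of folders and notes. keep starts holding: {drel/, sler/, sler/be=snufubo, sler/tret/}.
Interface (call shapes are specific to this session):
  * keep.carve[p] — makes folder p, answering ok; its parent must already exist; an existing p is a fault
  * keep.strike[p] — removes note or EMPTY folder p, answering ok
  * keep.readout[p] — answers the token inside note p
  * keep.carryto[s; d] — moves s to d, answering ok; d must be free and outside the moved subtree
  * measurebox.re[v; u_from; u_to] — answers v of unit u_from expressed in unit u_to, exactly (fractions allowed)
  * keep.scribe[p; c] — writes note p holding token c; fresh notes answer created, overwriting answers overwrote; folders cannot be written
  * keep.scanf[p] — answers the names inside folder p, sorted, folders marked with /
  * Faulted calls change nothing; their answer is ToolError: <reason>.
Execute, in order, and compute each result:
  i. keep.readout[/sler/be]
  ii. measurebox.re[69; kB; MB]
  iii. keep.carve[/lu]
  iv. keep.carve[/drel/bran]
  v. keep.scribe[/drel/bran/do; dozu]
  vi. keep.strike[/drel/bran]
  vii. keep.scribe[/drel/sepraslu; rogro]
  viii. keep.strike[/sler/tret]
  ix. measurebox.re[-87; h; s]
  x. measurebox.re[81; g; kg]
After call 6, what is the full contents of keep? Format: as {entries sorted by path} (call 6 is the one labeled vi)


I run keep.readout on p→/sler/be, which returns snufubo.
Invoking measurebox.re on v→69, u_from→kB, u_to→MB: 69/1000.
I invoke keep.carve on p→/lu, and get ok.
I use keep.carve on p→/drel/bran, and see ok.
I invoke keep.scribe on p→/drel/bran/do, c→dozu, and observe created.
Then keep.strike on p→/drel/bran, — result: ToolError: not empty.
I use keep.scribe on p→/drel/sepraslu, c→rogro, → created.
Next I call keep.strike on p→/sler/tret, → ok.
Now I run measurebox.re on v→-87, u_from→h, u_to→s, which returns -313200.
I try measurebox.re on v→81, u_from→g, u_to→kg, and see 81/1000.

Answer: {drel/, drel/bran/, drel/bran/do=dozu, lu/, sler/, sler/be=snufubo, sler/tret/}


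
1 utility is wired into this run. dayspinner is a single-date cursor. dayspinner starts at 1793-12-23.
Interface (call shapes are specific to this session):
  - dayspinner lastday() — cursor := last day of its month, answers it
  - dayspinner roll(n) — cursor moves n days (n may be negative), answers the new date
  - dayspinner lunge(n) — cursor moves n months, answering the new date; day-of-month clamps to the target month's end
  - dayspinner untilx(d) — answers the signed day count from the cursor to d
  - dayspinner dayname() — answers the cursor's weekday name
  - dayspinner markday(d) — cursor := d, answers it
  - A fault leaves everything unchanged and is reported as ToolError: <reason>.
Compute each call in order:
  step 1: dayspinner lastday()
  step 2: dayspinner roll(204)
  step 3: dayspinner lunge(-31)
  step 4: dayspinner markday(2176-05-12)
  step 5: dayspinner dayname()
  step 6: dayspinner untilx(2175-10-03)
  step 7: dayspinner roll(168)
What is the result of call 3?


Answer: 1791-12-23

Derivation:
// dayspinner lastday() : 1793-12-31
// dayspinner roll(n='204') : 1794-07-23
// dayspinner lunge(n='-31') : 1791-12-23
// dayspinner markday(d='2176-05-12') : 2176-05-12
// dayspinner dayname() : Sunday
// dayspinner untilx(d='2175-10-03') : -222
// dayspinner roll(n='168') : 2176-10-27


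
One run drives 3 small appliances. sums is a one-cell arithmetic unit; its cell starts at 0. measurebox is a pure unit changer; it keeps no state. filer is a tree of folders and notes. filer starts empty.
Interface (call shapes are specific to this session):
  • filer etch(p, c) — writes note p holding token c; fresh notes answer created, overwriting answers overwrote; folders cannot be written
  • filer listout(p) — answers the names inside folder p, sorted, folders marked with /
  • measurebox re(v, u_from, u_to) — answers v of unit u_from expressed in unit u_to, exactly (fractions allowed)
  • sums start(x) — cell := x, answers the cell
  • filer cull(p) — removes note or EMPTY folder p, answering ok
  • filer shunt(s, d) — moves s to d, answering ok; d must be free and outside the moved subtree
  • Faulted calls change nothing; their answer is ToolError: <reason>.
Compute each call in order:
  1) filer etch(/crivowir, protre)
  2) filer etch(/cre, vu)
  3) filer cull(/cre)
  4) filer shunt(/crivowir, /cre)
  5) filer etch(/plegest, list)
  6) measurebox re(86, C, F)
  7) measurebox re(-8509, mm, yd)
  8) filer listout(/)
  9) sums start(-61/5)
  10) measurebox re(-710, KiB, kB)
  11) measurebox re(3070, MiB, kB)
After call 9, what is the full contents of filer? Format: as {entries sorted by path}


Answer: {cre=protre, plegest=list}

Derivation:
[in] filer etch p: /crivowir c: protre
  created
[in] filer etch p: /cre c: vu
  created
[in] filer cull p: /cre
  ok
[in] filer shunt s: /crivowir d: /cre
  ok
[in] filer etch p: /plegest c: list
  created
[in] measurebox re v: 86 u_from: C u_to: F
  934/5
[in] measurebox re v: -8509 u_from: mm u_to: yd
  -335/36
[in] filer listout p: /
  [cre, plegest]
[in] sums start x: -61/5
  -61/5
[in] measurebox re v: -710 u_from: KiB u_to: kB
  -18176/25
[in] measurebox re v: 3070 u_from: MiB u_to: kB
  80478208/25
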